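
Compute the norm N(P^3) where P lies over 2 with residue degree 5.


N(P^a) = p^(a*f)
= 2^(3*5)
= 2^15
= 32768

32768


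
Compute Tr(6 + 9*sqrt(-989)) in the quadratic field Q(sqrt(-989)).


Tr(a + b*sqrt(d)) = (a + b*sqrt(d)) + (a - b*sqrt(d)) = 2a
= 2 * (6)
= 12

12


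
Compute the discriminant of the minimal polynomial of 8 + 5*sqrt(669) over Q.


The element 8 + 5*sqrt(669) has minimal polynomial:
x^2 - 16*x - 16661
Discriminant = (-16)^2 - 4*(-16661)
= 256 + 66644
= 66900

66900


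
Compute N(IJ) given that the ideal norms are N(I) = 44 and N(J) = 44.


N(IJ) = N(I) * N(J)
= 44 * 44
= 1936

1936


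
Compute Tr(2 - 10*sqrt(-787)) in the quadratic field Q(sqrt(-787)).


Tr(a + b*sqrt(d)) = (a + b*sqrt(d)) + (a - b*sqrt(d)) = 2a
= 2 * (2)
= 4

4


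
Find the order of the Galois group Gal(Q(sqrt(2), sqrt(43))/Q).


The 2 square roots of distinct primes are multiplicatively independent over Q,
so [K:Q] = 2^2 and Gal(K/Q) is isomorphic to (Z/2Z)^2.
|Gal| = 2^2 = 4

4


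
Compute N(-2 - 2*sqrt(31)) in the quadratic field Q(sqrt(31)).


N(a + b*sqrt(d)) = a^2 - d*b^2
= (-2)^2 - (31)*(-2)^2
= 4 - 124
= -120

-120


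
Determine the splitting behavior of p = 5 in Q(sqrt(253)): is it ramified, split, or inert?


K = Q(sqrt(253)). Since d mod 4 = 1, disc(K) = 253.
Check p | disc: 253 mod 5 = 3.
p does not divide disc. Compute Legendre symbol (d/p):
3^((5-1)/2) mod 5 = -1
(d/p) = -1, so p is inert: (p) stays prime with e=1, f=2, g=1.
Therefore p is inert.

inert


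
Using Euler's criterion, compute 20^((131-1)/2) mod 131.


p = 131 is prime and the exponent is (p-1)/2 = 65, so by Euler's criterion 20^65 = (20/131) = +1 or -1 mod 131.
Compute by square-and-multiply:
  65 = 64 + 1 (binary 1000001)
  Repeated squaring mod 131: 20^1 = 20, 20^2 = 7, 20^4 = 49, 20^8 = 43, 20^16 = 15, 20^32 = 94, 20^64 = 59
  20^65 = 20^64 * 20^1 = 59 * 20 mod 131
    59 * 20 = 1180 = 1 mod 131
  20^65 = 1 mod 131
Result 1: 20 is a quadratic residue mod 131.
20^65 mod 131 = 1

1


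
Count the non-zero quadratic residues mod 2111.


For prime p, the number of non-zero quadratic residues is (p-1)/2.
= (2111-1)/2
= 1055

1055


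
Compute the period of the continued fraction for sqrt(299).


Run the CF algorithm for sqrt(299).
a_0 = floor(sqrt(299)) = 17; set m_0=0, q_0=1.
Recurrence: m' = q*a - m,  q' = (d - m'^2)/q,  a' = floor((a_0 + m')/q').
  step 1: m=17, q=10, a=3
  step 2: m=13, q=13, a=2
  step 3: m=13, q=10, a=3
  step 4: m=17, q=1, a=34
a_4 = 2*a_0 = 34, so the period closes here.
sqrt(299) = [17; 3, 2, 3, 34]
Period length = 4

4


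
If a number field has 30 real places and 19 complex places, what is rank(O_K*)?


By Dirichlet's unit theorem:
rank = r1 + r2 - 1
= 30 + 19 - 1
= 48

48


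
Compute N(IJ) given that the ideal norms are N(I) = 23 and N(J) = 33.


N(IJ) = N(I) * N(J)
= 23 * 33
= 759

759


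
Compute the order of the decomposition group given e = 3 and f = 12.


|D_P| = e * f
= 3 * 12
= 36

36


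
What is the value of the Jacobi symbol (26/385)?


Compute (26/385) via quadratic reciprocity:
  pull out 2: (2/385) = +1  (since 385 mod 8 = 1)
  reciprocity: (13/385) -> +(385/13)
  reduce: (8/13)
  pull out 2: (2/13) = -1  (since 13 mod 8 = 5)
  pull out 2: (2/13) = -1  (since 13 mod 8 = 5)
  pull out 2: (2/13) = -1  (since 13 mod 8 = 5)
  (1/13) = 1
Product of signs = -1

-1


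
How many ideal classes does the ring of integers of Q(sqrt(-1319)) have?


K = Q(sqrt(-1319)). d mod 4 = 1, so D = disc(K) = d = -1319
h(K) equals the number of primitive reduced positive-definite forms (a, b, c) = a*x^2 + b*x*y + c*y^2 with b^2 - 4ac = D,
where reduced means |b| <= a <= c, with b >= 0 whenever |b| = a or a = c, and primitive means gcd(a, b, c) = 1.
Reduced forces 3a^2 <= |D| = 1319, so 1 <= a <= 20; b must have the parity of D, and c = (b^2 - D)/(4a) must be an integer >= a.
Enumerate a = 1..20, b in [-a, a]:
  a=1: (1, 1, 330)  [1]
  a=2: (2, -1, 165), (2, 1, 165)  [2]
  a=3: (3, -1, 110), (3, 1, 110)  [2]
  a=4: (4, -3, 83), (4, 3, 83)  [2]
  a=5: (5, -1, 66), (5, 1, 66)  [2]
  a=6: (6, -5, 56), (6, -1, 55), (6, 1, 55), (6, 5, 56)  [4]
  a=7: (7, -5, 48), (7, 5, 48)  [2]
  a=8: (8, -5, 42), (8, 5, 42)  [2]
  a=9: (9, -7, 38), (9, 7, 38)  [2]
  a=10: (10, -9, 35), (10, -1, 33), (10, 1, 33), (10, 9, 35)  [4]
  a=11: (11, -1, 30), (11, 1, 30)  [2]
  a=12: (12, -11, 30), (12, -5, 28), (12, 5, 28), (12, 11, 30)  [4]
  a=13: none
  a=14: (14, -9, 25), (14, -5, 24), (14, 5, 24), (14, 9, 25)  [4]
  a=15: (15, -11, 24), (15, -1, 22), (15, 1, 22), (15, 11, 24)  [4]
  a=16: (16, -5, 21), (16, 5, 21)  [2]
  a=17: none
  a=18: (18, -11, 20), (18, -7, 19), (18, 7, 19), (18, 11, 20)  [4]
  a=19: none
  a=20: (20, -19, 21), (20, 19, 21)  [2]
Total reduced forms: 1 + 2 + 2 + 2 + 2 + 4 + 2 + 2 + 2 + 4 + 2 + 4 + 4 + 4 + 2 + 4 + 2 = 45
h = 45

45


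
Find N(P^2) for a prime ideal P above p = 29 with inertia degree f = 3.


N(P^a) = p^(a*f)
= 29^(2*3)
= 29^6
= 594823321

594823321


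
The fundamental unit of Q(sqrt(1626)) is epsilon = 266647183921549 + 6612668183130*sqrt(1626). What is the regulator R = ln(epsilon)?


epsilon = 266647183921549 + 6612668183130*sqrt(1626)
= 5.3329e+14
R = ln(5.3329e+14)
= 33.9101

33.9101


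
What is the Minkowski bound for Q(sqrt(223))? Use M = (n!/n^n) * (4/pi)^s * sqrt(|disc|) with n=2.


d = 223, d mod 4 = 3, so disc(K) = 4d = 892; |disc(K)| = 892
Real quadratic field, so n = 2, s = r2 = 0, r1 = 2
M = (n!/n^n) * (4/pi)^s * sqrt(|disc(K)|) = (2!/2^2) * (4/pi)^0 * sqrt(892)
= 0.5 * 1.000000 * 29.866369
= 14.9332

14.9332


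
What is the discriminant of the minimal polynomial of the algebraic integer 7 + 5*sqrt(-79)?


The element 7 + 5*sqrt(-79) has minimal polynomial:
x^2 - 14*x + 2024
Discriminant = (-14)^2 - 4*(2024)
= 196 - 8096
= -7900

-7900


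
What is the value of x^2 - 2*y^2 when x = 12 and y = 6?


x^2 - d*y^2
= 12^2 - 2*6^2
= 144 - 72
= 72

72


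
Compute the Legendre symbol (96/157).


p = 157 is prime, so compute (96/157) with the reciprocity algorithm (Jacobi-symbol steps: pull out 2s via (2/n), flip via reciprocity, reduce):
  pull out 2: (2/157) = -1  (since 157 mod 8 = 5)
  pull out 2: (2/157) = -1  (since 157 mod 8 = 5)
  pull out 2: (2/157) = -1  (since 157 mod 8 = 5)
  pull out 2: (2/157) = -1  (since 157 mod 8 = 5)
  pull out 2: (2/157) = -1  (since 157 mod 8 = 5)
  reciprocity: (3/157) -> +(157/3)
  reduce: (1/3)
  (1/3) = 1
Product of signs = -1
(96/157) = -1

-1


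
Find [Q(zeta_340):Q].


The degree equals Euler's totient phi(340).
340 = 2^2 * 5 * 17
phi(340) = 128

128


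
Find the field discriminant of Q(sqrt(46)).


For K = Q(sqrt(d)) with d squarefree: disc(K) = d if d = 1 mod 4, and disc(K) = 4d if d = 2 or 3 mod 4.
Here d = 46, and d mod 4 = 2.
d = 2 mod 4, not 1 (O_K = Z[sqrt(d)]), so disc(K) = 4d = 4 * (46) = 184

184


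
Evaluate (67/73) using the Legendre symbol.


p = 73 is prime, so compute (67/73) with the reciprocity algorithm (Jacobi-symbol steps: pull out 2s via (2/n), flip via reciprocity, reduce):
  reciprocity: (67/73) -> +(73/67)
  reduce: (6/67)
  pull out 2: (2/67) = -1  (since 67 mod 8 = 3)
  reciprocity: (3/67) -> -(67/3)
  reduce: (1/3)
  (1/3) = 1
Product of signs = 1
(67/73) = 1

1


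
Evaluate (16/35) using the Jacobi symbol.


Compute (16/35) via quadratic reciprocity:
  pull out 2: (2/35) = -1  (since 35 mod 8 = 3)
  pull out 2: (2/35) = -1  (since 35 mod 8 = 3)
  pull out 2: (2/35) = -1  (since 35 mod 8 = 3)
  pull out 2: (2/35) = -1  (since 35 mod 8 = 3)
  (1/35) = 1
Product of signs = 1

1


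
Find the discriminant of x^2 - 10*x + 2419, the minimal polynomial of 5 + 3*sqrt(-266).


The element 5 + 3*sqrt(-266) has minimal polynomial:
x^2 - 10*x + 2419
Discriminant = (-10)^2 - 4*(2419)
= 100 - 9676
= -9576

-9576


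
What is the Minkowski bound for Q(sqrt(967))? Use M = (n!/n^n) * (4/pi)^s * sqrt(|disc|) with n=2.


d = 967, d mod 4 = 3, so disc(K) = 4d = 3868; |disc(K)| = 3868
Real quadratic field, so n = 2, s = r2 = 0, r1 = 2
M = (n!/n^n) * (4/pi)^s * sqrt(|disc(K)|) = (2!/2^2) * (4/pi)^0 * sqrt(3868)
= 0.5 * 1.000000 * 62.193247
= 31.0966

31.0966


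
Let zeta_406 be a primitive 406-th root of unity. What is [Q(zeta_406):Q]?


The degree equals Euler's totient phi(406).
406 = 2 * 7 * 29
phi(406) = 168

168


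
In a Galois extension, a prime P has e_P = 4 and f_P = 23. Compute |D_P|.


|D_P| = e * f
= 4 * 23
= 92

92


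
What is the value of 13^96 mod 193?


p = 193 is prime and the exponent is (p-1)/2 = 96, so by Euler's criterion 13^96 = (13/193) = +1 or -1 mod 193.
Compute by square-and-multiply:
  96 = 64 + 32 (binary 1100000)
  Repeated squaring mod 193: 13^1 = 13, 13^2 = 169, 13^4 = 190, 13^8 = 9, 13^16 = 81, 13^32 = 192, 13^64 = 1
  13^96 = 13^64 * 13^32 = 1 * 192 mod 193
    1 * 192 = 192 = 192 mod 193
  13^96 = 192 mod 193
Result 192 = p - 1 = -1 mod 193: 13 is a quadratic non-residue mod 193. As a residue in [0, p-1] the value is 192.
13^96 mod 193 = 192

192


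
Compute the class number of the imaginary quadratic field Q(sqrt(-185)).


K = Q(sqrt(-185)). d mod 4 = 3, so D = disc(K) = 4d = -740
h(K) equals the number of primitive reduced positive-definite forms (a, b, c) = a*x^2 + b*x*y + c*y^2 with b^2 - 4ac = D,
where reduced means |b| <= a <= c, with b >= 0 whenever |b| = a or a = c, and primitive means gcd(a, b, c) = 1.
Reduced forces 3a^2 <= |D| = 740, so 1 <= a <= 15; b must have the parity of D, and c = (b^2 - D)/(4a) must be an integer >= a.
Enumerate a = 1..15, b in [-a, a]:
  a=1: (1, 0, 185)  [1]
  a=2: (2, 2, 93)  [1]
  a=3: (3, -2, 62), (3, 2, 62)  [2]
  a=4: none
  a=5: (5, 0, 37)  [1]
  a=6: (6, -2, 31), (6, 2, 31)  [2]
  a=7: (7, -4, 27), (7, 4, 27)  [2]
  a=8: none
  a=9: (9, -4, 21), (9, 4, 21)  [2]
  a=10: (10, 10, 21)  [1]
  a=11..12: none
  a=13: (13, -12, 17), (13, 12, 17)  [2]
  a=14: (14, -10, 15), (14, 10, 15)  [2]
  a=15: none
Total reduced forms: 1 + 1 + 2 + 1 + 2 + 2 + 2 + 1 + 2 + 2 = 16
h = 16

16


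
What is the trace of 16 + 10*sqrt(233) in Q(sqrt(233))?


Tr(a + b*sqrt(d)) = (a + b*sqrt(d)) + (a - b*sqrt(d)) = 2a
= 2 * (16)
= 32

32


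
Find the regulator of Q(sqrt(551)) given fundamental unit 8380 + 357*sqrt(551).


epsilon = 8380 + 357*sqrt(551)
= 16759.9999
R = ln(16759.9999)
= 9.7268

9.7268


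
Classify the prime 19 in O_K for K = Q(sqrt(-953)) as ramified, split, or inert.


K = Q(sqrt(-953)). Since d mod 4 = 3, disc(K) = -3812.
Check p | disc: -3812 mod 19 = 7.
p does not divide disc. Compute Legendre symbol (d/p):
16^((19-1)/2) mod 19 = 1
(d/p) = 1, so p splits: (p) = P*P' with e=1, f=1, g=2.
Therefore p is split.

split


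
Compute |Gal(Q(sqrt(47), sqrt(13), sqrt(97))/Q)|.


The 3 square roots of distinct primes are multiplicatively independent over Q,
so [K:Q] = 2^3 and Gal(K/Q) is isomorphic to (Z/2Z)^3.
|Gal| = 2^3 = 8

8


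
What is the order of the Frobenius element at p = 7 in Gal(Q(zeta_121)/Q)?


The Frobenius at p in Gal(Q(zeta_n)/Q) = (Z/nZ)* is the class of p, so its order is ord_121(7), the smallest k >= 1 with 7^k = 1 mod 121.
n = 121 = 11^2, phi(121) = 110; the order divides phi(n).
Divisors of 110: 1, 2, 5, 10, 11, 22, 55, 110
Repeated squaring mod 121: 7^1 = 7, 7^2 = 49, 7^4 = 102, 7^8 = 119, 7^16 = 4, 7^32 = 16, 7^64 = 14
Test divisors in increasing order:
  k=1: 7^1 = 7 mod 121
  k=2: 7^2 = 49 mod 121
  k=5: 7^5 = 102 * 7 = 109 mod 121
  k=10: 7^10 = 119 * 49 = 23 mod 121
  k=11: 7^11 = 119 * 49 * 7 = 40 mod 121
  k=22: 7^22 = 4 * 102 * 49 = 27 mod 121
  k=55: 7^55 = 16 * 4 * 102 * 49 * 7 = 120 mod 121
  k=110: 7^110 = 14 * 16 * 119 * 102 * 49 = 1 mod 121  <- first divisor giving 1
Order = 110

110


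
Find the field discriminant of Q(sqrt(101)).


For K = Q(sqrt(d)) with d squarefree: disc(K) = d if d = 1 mod 4, and disc(K) = 4d if d = 2 or 3 mod 4.
Here d = 101, and d mod 4 = 1.
d = 1 mod 4 (O_K = Z[(1+sqrt(d))/2]), so disc(K) = d = 101

101


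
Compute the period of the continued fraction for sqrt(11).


Run the CF algorithm for sqrt(11).
a_0 = floor(sqrt(11)) = 3; set m_0=0, q_0=1.
Recurrence: m' = q*a - m,  q' = (d - m'^2)/q,  a' = floor((a_0 + m')/q').
  step 1: m=3, q=2, a=3
  step 2: m=3, q=1, a=6
a_2 = 2*a_0 = 6, so the period closes here.
sqrt(11) = [3; 3, 6]
Period length = 2

2


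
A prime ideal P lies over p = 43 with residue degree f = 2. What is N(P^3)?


N(P^a) = p^(a*f)
= 43^(3*2)
= 43^6
= 6321363049

6321363049


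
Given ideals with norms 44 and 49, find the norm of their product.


N(IJ) = N(I) * N(J)
= 44 * 49
= 2156

2156


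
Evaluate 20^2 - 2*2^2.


x^2 - d*y^2
= 20^2 - 2*2^2
= 400 - 8
= 392

392


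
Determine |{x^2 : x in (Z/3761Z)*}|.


For prime p, the number of non-zero quadratic residues is (p-1)/2.
= (3761-1)/2
= 1880

1880


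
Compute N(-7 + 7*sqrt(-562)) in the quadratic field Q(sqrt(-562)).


N(a + b*sqrt(d)) = a^2 - d*b^2
= (-7)^2 - (-562)*(7)^2
= 49 + 27538
= 27587

27587


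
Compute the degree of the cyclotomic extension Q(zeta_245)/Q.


The degree equals Euler's totient phi(245).
245 = 5 * 7^2
phi(245) = 168

168


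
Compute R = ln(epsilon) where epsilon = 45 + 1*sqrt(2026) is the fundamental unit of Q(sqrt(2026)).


epsilon = 45 + 1*sqrt(2026)
= 90.0111
R = ln(90.0111)
= 4.4999

4.4999


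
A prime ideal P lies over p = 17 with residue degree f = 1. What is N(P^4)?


N(P^a) = p^(a*f)
= 17^(4*1)
= 17^4
= 83521

83521


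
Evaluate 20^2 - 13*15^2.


x^2 - d*y^2
= 20^2 - 13*15^2
= 400 - 2925
= -2525

-2525


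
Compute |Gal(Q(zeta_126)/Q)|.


|Gal(Q(zeta_126)/Q)| = phi(126)
= 36

36


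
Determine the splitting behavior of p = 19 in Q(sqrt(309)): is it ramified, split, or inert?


K = Q(sqrt(309)). Since d mod 4 = 1, disc(K) = 309.
Check p | disc: 309 mod 19 = 5.
p does not divide disc. Compute Legendre symbol (d/p):
5^((19-1)/2) mod 19 = 1
(d/p) = 1, so p splits: (p) = P*P' with e=1, f=1, g=2.
Therefore p is split.

split


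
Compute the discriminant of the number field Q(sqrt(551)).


For K = Q(sqrt(d)) with d squarefree: disc(K) = d if d = 1 mod 4, and disc(K) = 4d if d = 2 or 3 mod 4.
Here d = 551, and d mod 4 = 3.
d = 3 mod 4, not 1 (O_K = Z[sqrt(d)]), so disc(K) = 4d = 4 * (551) = 2204

2204


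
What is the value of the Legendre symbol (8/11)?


p = 11 is prime, so compute (8/11) with the reciprocity algorithm (Jacobi-symbol steps: pull out 2s via (2/n), flip via reciprocity, reduce):
  pull out 2: (2/11) = -1  (since 11 mod 8 = 3)
  pull out 2: (2/11) = -1  (since 11 mod 8 = 3)
  pull out 2: (2/11) = -1  (since 11 mod 8 = 3)
  (1/11) = 1
Product of signs = -1
(8/11) = -1

-1


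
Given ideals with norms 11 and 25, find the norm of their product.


N(IJ) = N(I) * N(J)
= 11 * 25
= 275

275


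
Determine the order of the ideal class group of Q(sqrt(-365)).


K = Q(sqrt(-365)). d mod 4 = 3, so D = disc(K) = 4d = -1460
h(K) equals the number of primitive reduced positive-definite forms (a, b, c) = a*x^2 + b*x*y + c*y^2 with b^2 - 4ac = D,
where reduced means |b| <= a <= c, with b >= 0 whenever |b| = a or a = c, and primitive means gcd(a, b, c) = 1.
Reduced forces 3a^2 <= |D| = 1460, so 1 <= a <= 22; b must have the parity of D, and c = (b^2 - D)/(4a) must be an integer >= a.
Enumerate a = 1..22, b in [-a, a]:
  a=1: (1, 0, 365)  [1]
  a=2: (2, 2, 183)  [1]
  a=3: (3, -2, 122), (3, 2, 122)  [2]
  a=4: none
  a=5: (5, 0, 73)  [1]
  a=6: (6, -2, 61), (6, 2, 61)  [2]
  a=7..8: none
  a=9: (9, -4, 41), (9, 4, 41)  [2]
  a=10: (10, 10, 39)  [1]
  a=11: (11, -6, 34), (11, 6, 34)  [2]
  a=12: none
  a=13: (13, -10, 30), (13, 10, 30)  [2]
  a=14: none
  a=15: (15, -10, 26), (15, 10, 26)  [2]
  a=16: none
  a=17: (17, -6, 22), (17, 6, 22)  [2]
  a=18: (18, -14, 23), (18, 14, 23)  [2]
  a=19..22: none
Total reduced forms: 1 + 1 + 2 + 1 + 2 + 2 + 1 + 2 + 2 + 2 + 2 + 2 = 20
h = 20

20


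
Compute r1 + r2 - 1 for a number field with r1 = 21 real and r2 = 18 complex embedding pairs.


By Dirichlet's unit theorem:
rank = r1 + r2 - 1
= 21 + 18 - 1
= 38

38


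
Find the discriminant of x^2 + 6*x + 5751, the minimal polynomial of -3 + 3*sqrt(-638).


The element -3 + 3*sqrt(-638) has minimal polynomial:
x^2 + 6*x + 5751
Discriminant = (6)^2 - 4*(5751)
= 36 - 23004
= -22968

-22968


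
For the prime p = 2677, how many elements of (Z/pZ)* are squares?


For prime p, the number of non-zero quadratic residues is (p-1)/2.
= (2677-1)/2
= 1338

1338


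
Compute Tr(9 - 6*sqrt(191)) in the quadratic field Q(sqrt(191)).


Tr(a + b*sqrt(d)) = (a + b*sqrt(d)) + (a - b*sqrt(d)) = 2a
= 2 * (9)
= 18

18


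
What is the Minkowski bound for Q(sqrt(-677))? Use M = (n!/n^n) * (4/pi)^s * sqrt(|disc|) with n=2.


d = -677, d mod 4 = 3, so disc(K) = 4d = -2708; |disc(K)| = 2708
Imaginary quadratic field, so n = 2, s = r2 = 1, r1 = 0
M = (n!/n^n) * (4/pi)^s * sqrt(|disc(K)|) = (2!/2^2) * (4/pi)^1 * sqrt(2708)
= 0.5 * 1.273240 * 52.038447
= 33.1287

33.1287


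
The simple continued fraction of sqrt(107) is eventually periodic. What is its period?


Run the CF algorithm for sqrt(107).
a_0 = floor(sqrt(107)) = 10; set m_0=0, q_0=1.
Recurrence: m' = q*a - m,  q' = (d - m'^2)/q,  a' = floor((a_0 + m')/q').
  step 1: m=10, q=7, a=2
  step 2: m=4, q=13, a=1
  step 3: m=9, q=2, a=9
  step 4: m=9, q=13, a=1
  step 5: m=4, q=7, a=2
  step 6: m=10, q=1, a=20
a_6 = 2*a_0 = 20, so the period closes here.
sqrt(107) = [10; 2, 1, 9, 1, 2, 20]
Period length = 6

6


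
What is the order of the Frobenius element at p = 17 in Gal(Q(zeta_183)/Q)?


The Frobenius at p in Gal(Q(zeta_n)/Q) = (Z/nZ)* is the class of p, so its order is ord_183(17), the smallest k >= 1 with 17^k = 1 mod 183.
n = 183 = 3 * 61, phi(183) = 120; the order divides phi(n).
Divisors of 120: 1, 2, 3, 4, 5, 6, 8, 10, 12, 15, 20, 24, 30, 40, 60, 120
Repeated squaring mod 183: 17^1 = 17, 17^2 = 106, 17^4 = 73, 17^8 = 22, 17^16 = 118, 17^32 = 16, 17^64 = 73
Test divisors in increasing order:
  k=1: 17^1 = 17 mod 183
  k=2: 17^2 = 106 mod 183
  k=3: 17^3 = 106 * 17 = 155 mod 183
  k=4: 17^4 = 73 mod 183
  k=5: 17^5 = 73 * 17 = 143 mod 183
  k=6: 17^6 = 73 * 106 = 52 mod 183
  k=8: 17^8 = 22 mod 183
  k=10: 17^10 = 22 * 106 = 136 mod 183
  k=12: 17^12 = 22 * 73 = 142 mod 183
  k=15: 17^15 = 22 * 73 * 106 * 17 = 50 mod 183
  k=20: 17^20 = 118 * 73 = 13 mod 183
  k=24: 17^24 = 118 * 22 = 34 mod 183
  k=30: 17^30 = 118 * 22 * 73 * 106 = 121 mod 183
  k=40: 17^40 = 16 * 22 = 169 mod 183
  k=60: 17^60 = 16 * 118 * 22 * 73 = 1 mod 183  <- first divisor giving 1
Order = 60

60


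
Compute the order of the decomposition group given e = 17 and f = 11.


|D_P| = e * f
= 17 * 11
= 187

187


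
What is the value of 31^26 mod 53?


p = 53 is prime and the exponent is (p-1)/2 = 26, so by Euler's criterion 31^26 = (31/53) = +1 or -1 mod 53.
Compute by square-and-multiply:
  26 = 16 + 8 + 2 (binary 11010)
  Repeated squaring mod 53: 31^1 = 31, 31^2 = 7, 31^4 = 49, 31^8 = 16, 31^16 = 44
  31^26 = 31^16 * 31^8 * 31^2 = 44 * 16 * 7 mod 53
    44 * 16 = 704 = 15 mod 53
    15 * 7 = 105 = 52 mod 53
  31^26 = 52 mod 53
Result 52 = p - 1 = -1 mod 53: 31 is a quadratic non-residue mod 53. As a residue in [0, p-1] the value is 52.
31^26 mod 53 = 52

52


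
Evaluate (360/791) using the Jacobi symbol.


Compute (360/791) via quadratic reciprocity:
  pull out 2: (2/791) = +1  (since 791 mod 8 = 7)
  pull out 2: (2/791) = +1  (since 791 mod 8 = 7)
  pull out 2: (2/791) = +1  (since 791 mod 8 = 7)
  reciprocity: (45/791) -> +(791/45)
  reduce: (26/45)
  pull out 2: (2/45) = -1  (since 45 mod 8 = 5)
  reciprocity: (13/45) -> +(45/13)
  reduce: (6/13)
  pull out 2: (2/13) = -1  (since 13 mod 8 = 5)
  reciprocity: (3/13) -> +(13/3)
  reduce: (1/3)
  (1/3) = 1
Product of signs = 1

1


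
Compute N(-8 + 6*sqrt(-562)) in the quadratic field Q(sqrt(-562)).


N(a + b*sqrt(d)) = a^2 - d*b^2
= (-8)^2 - (-562)*(6)^2
= 64 + 20232
= 20296

20296


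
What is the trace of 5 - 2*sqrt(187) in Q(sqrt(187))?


Tr(a + b*sqrt(d)) = (a + b*sqrt(d)) + (a - b*sqrt(d)) = 2a
= 2 * (5)
= 10

10


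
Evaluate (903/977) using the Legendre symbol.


p = 977 is prime, so compute (903/977) with the reciprocity algorithm (Jacobi-symbol steps: pull out 2s via (2/n), flip via reciprocity, reduce):
  reciprocity: (903/977) -> +(977/903)
  reduce: (74/903)
  pull out 2: (2/903) = +1  (since 903 mod 8 = 7)
  reciprocity: (37/903) -> +(903/37)
  reduce: (15/37)
  reciprocity: (15/37) -> +(37/15)
  reduce: (7/15)
  reciprocity: (7/15) -> -(15/7)
  reduce: (1/7)
  (1/7) = 1
Product of signs = -1
(903/977) = -1

-1


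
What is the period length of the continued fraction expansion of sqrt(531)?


Run the CF algorithm for sqrt(531).
a_0 = floor(sqrt(531)) = 23; set m_0=0, q_0=1.
Recurrence: m' = q*a - m,  q' = (d - m'^2)/q,  a' = floor((a_0 + m')/q').
  step 1: m=23, q=2, a=23
  step 2: m=23, q=1, a=46
a_2 = 2*a_0 = 46, so the period closes here.
sqrt(531) = [23; 23, 46]
Period length = 2

2


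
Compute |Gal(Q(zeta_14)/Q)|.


|Gal(Q(zeta_14)/Q)| = phi(14)
= 6

6


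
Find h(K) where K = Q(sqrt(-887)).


K = Q(sqrt(-887)). d mod 4 = 1, so D = disc(K) = d = -887
h(K) equals the number of primitive reduced positive-definite forms (a, b, c) = a*x^2 + b*x*y + c*y^2 with b^2 - 4ac = D,
where reduced means |b| <= a <= c, with b >= 0 whenever |b| = a or a = c, and primitive means gcd(a, b, c) = 1.
Reduced forces 3a^2 <= |D| = 887, so 1 <= a <= 17; b must have the parity of D, and c = (b^2 - D)/(4a) must be an integer >= a.
Enumerate a = 1..17, b in [-a, a]:
  a=1: (1, 1, 222)  [1]
  a=2: (2, -1, 111), (2, 1, 111)  [2]
  a=3: (3, -1, 74), (3, 1, 74)  [2]
  a=4: (4, -3, 56), (4, 3, 56)  [2]
  a=5: none
  a=6: (6, -5, 38), (6, -1, 37), (6, 1, 37), (6, 5, 38)  [4]
  a=7: (7, -3, 32), (7, 3, 32)  [2]
  a=8: (8, -3, 28), (8, 3, 28)  [2]
  a=9: (9, -7, 26), (9, 7, 26)  [2]
  a=10: none
  a=11: (11, -9, 22), (11, 9, 22)  [2]
  a=12: (12, -11, 21), (12, -5, 19), (12, 5, 19), (12, 11, 21)  [4]
  a=13: (13, -7, 18), (13, 7, 18)  [2]
  a=14: (14, -11, 18), (14, -3, 16), (14, 3, 16), (14, 11, 18)  [4]
  a=15..17: none
Total reduced forms: 1 + 2 + 2 + 2 + 4 + 2 + 2 + 2 + 2 + 4 + 2 + 4 = 29
h = 29

29


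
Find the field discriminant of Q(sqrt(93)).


For K = Q(sqrt(d)) with d squarefree: disc(K) = d if d = 1 mod 4, and disc(K) = 4d if d = 2 or 3 mod 4.
Here d = 93, and d mod 4 = 1.
d = 1 mod 4 (O_K = Z[(1+sqrt(d))/2]), so disc(K) = d = 93

93


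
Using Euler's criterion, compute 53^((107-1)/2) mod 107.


p = 107 is prime and the exponent is (p-1)/2 = 53, so by Euler's criterion 53^53 = (53/107) = +1 or -1 mod 107.
Compute by square-and-multiply:
  53 = 32 + 16 + 4 + 1 (binary 110101)
  Repeated squaring mod 107: 53^1 = 53, 53^2 = 27, 53^4 = 87, 53^8 = 79, 53^16 = 35, 53^32 = 48
  53^53 = 53^32 * 53^16 * 53^4 * 53^1 = 48 * 35 * 87 * 53 mod 107
    48 * 35 = 1680 = 75 mod 107
    75 * 87 = 6525 = 105 mod 107
    105 * 53 = 5565 = 1 mod 107
  53^53 = 1 mod 107
Result 1: 53 is a quadratic residue mod 107.
53^53 mod 107 = 1

1


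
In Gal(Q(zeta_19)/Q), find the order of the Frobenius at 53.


The Frobenius at p in Gal(Q(zeta_n)/Q) = (Z/nZ)* is the class of p, so its order is ord_19(53), the smallest k >= 1 with 53^k = 1 mod 19.
n = 19 = 19, phi(19) = 18; the order divides phi(n).
Divisors of 18: 1, 2, 3, 6, 9, 18
Repeated squaring mod 19: 53^1 = 15, 53^2 = 16, 53^4 = 9, 53^8 = 5, 53^16 = 6
Test divisors in increasing order:
  k=1: 53^1 = 15 mod 19
  k=2: 53^2 = 16 mod 19
  k=3: 53^3 = 16 * 15 = 12 mod 19
  k=6: 53^6 = 9 * 16 = 11 mod 19
  k=9: 53^9 = 5 * 15 = 18 mod 19
  k=18: 53^18 = 6 * 16 = 1 mod 19  <- first divisor giving 1
Order = 18

18


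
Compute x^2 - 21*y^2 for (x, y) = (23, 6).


x^2 - d*y^2
= 23^2 - 21*6^2
= 529 - 756
= -227

-227


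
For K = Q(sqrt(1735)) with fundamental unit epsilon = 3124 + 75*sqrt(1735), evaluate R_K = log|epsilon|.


epsilon = 3124 + 75*sqrt(1735)
= 6247.9998
R = ln(6247.9998)
= 8.7400

8.7400


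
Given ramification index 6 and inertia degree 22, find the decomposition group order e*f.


|D_P| = e * f
= 6 * 22
= 132

132


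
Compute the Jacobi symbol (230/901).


Compute (230/901) via quadratic reciprocity:
  pull out 2: (2/901) = -1  (since 901 mod 8 = 5)
  reciprocity: (115/901) -> +(901/115)
  reduce: (96/115)
  pull out 2: (2/115) = -1  (since 115 mod 8 = 3)
  pull out 2: (2/115) = -1  (since 115 mod 8 = 3)
  pull out 2: (2/115) = -1  (since 115 mod 8 = 3)
  pull out 2: (2/115) = -1  (since 115 mod 8 = 3)
  pull out 2: (2/115) = -1  (since 115 mod 8 = 3)
  reciprocity: (3/115) -> -(115/3)
  reduce: (1/3)
  (1/3) = 1
Product of signs = -1

-1


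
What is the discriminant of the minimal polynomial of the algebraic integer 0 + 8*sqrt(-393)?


The element 0 + 8*sqrt(-393) has minimal polynomial:
x^2 + 0*x + 25152
Discriminant = (0)^2 - 4*(25152)
= 0 - 100608
= -100608

-100608


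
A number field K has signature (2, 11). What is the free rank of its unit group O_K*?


By Dirichlet's unit theorem:
rank = r1 + r2 - 1
= 2 + 11 - 1
= 12

12


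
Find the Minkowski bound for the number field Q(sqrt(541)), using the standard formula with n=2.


d = 541, d mod 4 = 1, so disc(K) = d = 541; |disc(K)| = 541
Real quadratic field, so n = 2, s = r2 = 0, r1 = 2
M = (n!/n^n) * (4/pi)^s * sqrt(|disc(K)|) = (2!/2^2) * (4/pi)^0 * sqrt(541)
= 0.5 * 1.000000 * 23.259407
= 11.6297

11.6297


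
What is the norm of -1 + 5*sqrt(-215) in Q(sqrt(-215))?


N(a + b*sqrt(d)) = a^2 - d*b^2
= (-1)^2 - (-215)*(5)^2
= 1 + 5375
= 5376

5376


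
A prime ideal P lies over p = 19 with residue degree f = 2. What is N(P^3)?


N(P^a) = p^(a*f)
= 19^(3*2)
= 19^6
= 47045881

47045881


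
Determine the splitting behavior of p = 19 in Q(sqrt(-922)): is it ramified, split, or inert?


K = Q(sqrt(-922)). Since d mod 4 = 2, disc(K) = -3688.
Check p | disc: -3688 mod 19 = 17.
p does not divide disc. Compute Legendre symbol (d/p):
9^((19-1)/2) mod 19 = 1
(d/p) = 1, so p splits: (p) = P*P' with e=1, f=1, g=2.
Therefore p is split.

split


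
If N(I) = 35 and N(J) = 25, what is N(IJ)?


N(IJ) = N(I) * N(J)
= 35 * 25
= 875

875


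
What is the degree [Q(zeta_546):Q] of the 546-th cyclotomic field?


The degree equals Euler's totient phi(546).
546 = 2 * 3 * 7 * 13
phi(546) = 144

144


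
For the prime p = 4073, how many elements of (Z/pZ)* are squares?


For prime p, the number of non-zero quadratic residues is (p-1)/2.
= (4073-1)/2
= 2036

2036


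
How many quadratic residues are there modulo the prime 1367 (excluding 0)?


For prime p, the number of non-zero quadratic residues is (p-1)/2.
= (1367-1)/2
= 683

683


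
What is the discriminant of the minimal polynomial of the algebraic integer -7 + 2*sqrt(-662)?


The element -7 + 2*sqrt(-662) has minimal polynomial:
x^2 + 14*x + 2697
Discriminant = (14)^2 - 4*(2697)
= 196 - 10788
= -10592

-10592


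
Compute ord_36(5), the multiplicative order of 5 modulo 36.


We want ord_36(5), the smallest k >= 1 with 5^k = 1 mod 36.
n = 36 = 2^2 * 3^2, phi(36) = 12; the order divides phi(n).
Divisors of 12: 1, 2, 3, 4, 6, 12
Repeated squaring mod 36: 5^1 = 5, 5^2 = 25, 5^4 = 13, 5^8 = 25
Test divisors in increasing order:
  k=1: 5^1 = 5 mod 36
  k=2: 5^2 = 25 mod 36
  k=3: 5^3 = 25 * 5 = 17 mod 36
  k=4: 5^4 = 13 mod 36
  k=6: 5^6 = 13 * 25 = 1 mod 36  <- first divisor giving 1
Order = 6

6


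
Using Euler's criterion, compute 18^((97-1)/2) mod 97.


p = 97 is prime and the exponent is (p-1)/2 = 48, so by Euler's criterion 18^48 = (18/97) = +1 or -1 mod 97.
Compute by square-and-multiply:
  48 = 32 + 16 (binary 110000)
  Repeated squaring mod 97: 18^1 = 18, 18^2 = 33, 18^4 = 22, 18^8 = 96, 18^16 = 1, 18^32 = 1
  18^48 = 18^32 * 18^16 = 1 * 1 mod 97
    1 * 1 = 1 = 1 mod 97
  18^48 = 1 mod 97
Result 1: 18 is a quadratic residue mod 97.
18^48 mod 97 = 1

1


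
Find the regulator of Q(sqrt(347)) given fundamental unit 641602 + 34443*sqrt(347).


epsilon = 641602 + 34443*sqrt(347)
= 1.2832e+06
R = ln(1.2832e+06)
= 14.0649

14.0649


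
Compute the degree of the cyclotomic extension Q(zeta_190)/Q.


The degree equals Euler's totient phi(190).
190 = 2 * 5 * 19
phi(190) = 72

72


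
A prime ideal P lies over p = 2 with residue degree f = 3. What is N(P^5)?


N(P^a) = p^(a*f)
= 2^(5*3)
= 2^15
= 32768

32768


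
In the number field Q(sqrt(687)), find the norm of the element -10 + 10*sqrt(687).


N(a + b*sqrt(d)) = a^2 - d*b^2
= (-10)^2 - (687)*(10)^2
= 100 - 68700
= -68600

-68600


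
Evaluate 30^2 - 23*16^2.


x^2 - d*y^2
= 30^2 - 23*16^2
= 900 - 5888
= -4988

-4988


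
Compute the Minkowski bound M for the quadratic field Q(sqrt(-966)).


d = -966, d mod 4 = 2, so disc(K) = 4d = -3864; |disc(K)| = 3864
Imaginary quadratic field, so n = 2, s = r2 = 1, r1 = 0
M = (n!/n^n) * (4/pi)^s * sqrt(|disc(K)|) = (2!/2^2) * (4/pi)^1 * sqrt(3864)
= 0.5 * 1.273240 * 62.161081
= 39.5730

39.5730


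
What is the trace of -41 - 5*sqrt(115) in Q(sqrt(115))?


Tr(a + b*sqrt(d)) = (a + b*sqrt(d)) + (a - b*sqrt(d)) = 2a
= 2 * (-41)
= -82

-82


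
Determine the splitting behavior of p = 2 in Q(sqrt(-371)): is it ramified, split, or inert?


K = Q(sqrt(-371)). Since d mod 4 = 1, disc(K) = -371.
Check p | disc: -371 mod 2 = 1.
p=2 does not divide disc (d is 1 mod 4). 2 splits iff d = 1 mod 8.
d mod 8 = 5, so (d/2) = -1.
(d/p) = -1, so p is inert: (p) stays prime with e=1, f=2, g=1.
Therefore p is inert.

inert


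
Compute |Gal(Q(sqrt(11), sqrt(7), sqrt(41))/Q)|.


The 3 square roots of distinct primes are multiplicatively independent over Q,
so [K:Q] = 2^3 and Gal(K/Q) is isomorphic to (Z/2Z)^3.
|Gal| = 2^3 = 8

8


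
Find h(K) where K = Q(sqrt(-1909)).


K = Q(sqrt(-1909)). d mod 4 = 3, so D = disc(K) = 4d = -7636
h(K) equals the number of primitive reduced positive-definite forms (a, b, c) = a*x^2 + b*x*y + c*y^2 with b^2 - 4ac = D,
where reduced means |b| <= a <= c, with b >= 0 whenever |b| = a or a = c, and primitive means gcd(a, b, c) = 1.
Reduced forces 3a^2 <= |D| = 7636, so 1 <= a <= 50; b must have the parity of D, and c = (b^2 - D)/(4a) must be an integer >= a.
Enumerate a = 1..50, b in [-a, a]:
  a=1: (1, 0, 1909)  [1]
  a=2: (2, 2, 955)  [1]
  a=3..4: none
  a=5: (5, -2, 382), (5, 2, 382)  [2]
  a=6: none
  a=7: (7, -6, 274), (7, 6, 274)  [2]
  a=8..9: none
  a=10: (10, -2, 191), (10, 2, 191)  [2]
  a=11: (11, -8, 175), (11, 8, 175)  [2]
  a=12..13: none
  a=14: (14, -6, 137), (14, 6, 137)  [2]
  a=15..21: none
  a=22: (22, -14, 89), (22, 14, 89)  [2]
  a=23: (23, 0, 83)  [1]
  a=24: none
  a=25: (25, -8, 77), (25, 8, 77)  [2]
  a=26..28: none
  a=29: (29, -22, 70), (29, 22, 70)  [2]
  a=30..34: none
  a=35: (35, -22, 58), (35, -8, 55), (35, 8, 55), (35, 22, 58)  [4]
  a=36..40: none
  a=41: (41, -20, 49), (41, 20, 49)  [2]
  a=42..45: none
  a=46: (46, 46, 53)  [1]
  a=47: (47, -42, 50), (47, 42, 50)  [2]
  a=48..50: none
Total reduced forms: 1 + 1 + 2 + 2 + 2 + 2 + 2 + 2 + 1 + 2 + 2 + 4 + 2 + 1 + 2 = 28
h = 28

28


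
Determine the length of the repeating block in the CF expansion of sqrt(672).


Run the CF algorithm for sqrt(672).
a_0 = floor(sqrt(672)) = 25; set m_0=0, q_0=1.
Recurrence: m' = q*a - m,  q' = (d - m'^2)/q,  a' = floor((a_0 + m')/q').
  step 1: m=25, q=47, a=1
  step 2: m=22, q=4, a=11
  step 3: m=22, q=47, a=1
  step 4: m=25, q=1, a=50
a_4 = 2*a_0 = 50, so the period closes here.
sqrt(672) = [25; 1, 11, 1, 50]
Period length = 4

4


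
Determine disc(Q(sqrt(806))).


For K = Q(sqrt(d)) with d squarefree: disc(K) = d if d = 1 mod 4, and disc(K) = 4d if d = 2 or 3 mod 4.
Here d = 806, and d mod 4 = 2.
d = 2 mod 4, not 1 (O_K = Z[sqrt(d)]), so disc(K) = 4d = 4 * (806) = 3224

3224


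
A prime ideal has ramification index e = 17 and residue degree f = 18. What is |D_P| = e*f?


|D_P| = e * f
= 17 * 18
= 306

306


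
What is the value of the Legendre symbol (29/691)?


p = 691 is prime, so compute (29/691) with the reciprocity algorithm (Jacobi-symbol steps: pull out 2s via (2/n), flip via reciprocity, reduce):
  reciprocity: (29/691) -> +(691/29)
  reduce: (24/29)
  pull out 2: (2/29) = -1  (since 29 mod 8 = 5)
  pull out 2: (2/29) = -1  (since 29 mod 8 = 5)
  pull out 2: (2/29) = -1  (since 29 mod 8 = 5)
  reciprocity: (3/29) -> +(29/3)
  reduce: (2/3)
  pull out 2: (2/3) = -1  (since 3 mod 8 = 3)
  (1/3) = 1
Product of signs = 1
(29/691) = 1

1


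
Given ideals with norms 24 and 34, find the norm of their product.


N(IJ) = N(I) * N(J)
= 24 * 34
= 816

816


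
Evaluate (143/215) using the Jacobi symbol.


Compute (143/215) via quadratic reciprocity:
  reciprocity: (143/215) -> -(215/143)
  reduce: (72/143)
  pull out 2: (2/143) = +1  (since 143 mod 8 = 7)
  pull out 2: (2/143) = +1  (since 143 mod 8 = 7)
  pull out 2: (2/143) = +1  (since 143 mod 8 = 7)
  reciprocity: (9/143) -> +(143/9)
  reduce: (8/9)
  pull out 2: (2/9) = +1  (since 9 mod 8 = 1)
  pull out 2: (2/9) = +1  (since 9 mod 8 = 1)
  pull out 2: (2/9) = +1  (since 9 mod 8 = 1)
  (1/9) = 1
Product of signs = -1

-1


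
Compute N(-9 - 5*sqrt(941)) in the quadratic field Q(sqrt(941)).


N(a + b*sqrt(d)) = a^2 - d*b^2
= (-9)^2 - (941)*(-5)^2
= 81 - 23525
= -23444

-23444


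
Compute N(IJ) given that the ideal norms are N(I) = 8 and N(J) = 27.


N(IJ) = N(I) * N(J)
= 8 * 27
= 216

216


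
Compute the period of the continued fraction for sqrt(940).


Run the CF algorithm for sqrt(940).
a_0 = floor(sqrt(940)) = 30; set m_0=0, q_0=1.
Recurrence: m' = q*a - m,  q' = (d - m'^2)/q,  a' = floor((a_0 + m')/q').
  step 1: m=30, q=40, a=1
  step 2: m=10, q=21, a=1
  step 3: m=11, q=39, a=1
  step 4: m=28, q=4, a=14
  step 5: m=28, q=39, a=1
  step 6: m=11, q=21, a=1
  step 7: m=10, q=40, a=1
  step 8: m=30, q=1, a=60
a_8 = 2*a_0 = 60, so the period closes here.
sqrt(940) = [30; 1, 1, 1, 14, 1, 1, 1, 60]
Period length = 8

8


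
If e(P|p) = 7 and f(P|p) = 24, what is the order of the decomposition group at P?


|D_P| = e * f
= 7 * 24
= 168

168


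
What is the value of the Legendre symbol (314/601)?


p = 601 is prime, so compute (314/601) with the reciprocity algorithm (Jacobi-symbol steps: pull out 2s via (2/n), flip via reciprocity, reduce):
  pull out 2: (2/601) = +1  (since 601 mod 8 = 1)
  reciprocity: (157/601) -> +(601/157)
  reduce: (130/157)
  pull out 2: (2/157) = -1  (since 157 mod 8 = 5)
  reciprocity: (65/157) -> +(157/65)
  reduce: (27/65)
  reciprocity: (27/65) -> +(65/27)
  reduce: (11/27)
  reciprocity: (11/27) -> -(27/11)
  reduce: (5/11)
  reciprocity: (5/11) -> +(11/5)
  reduce: (1/5)
  (1/5) = 1
Product of signs = 1
(314/601) = 1

1


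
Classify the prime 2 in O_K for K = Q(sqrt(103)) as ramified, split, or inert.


K = Q(sqrt(103)). Since d mod 4 = 3, disc(K) = 412.
Check p | disc: 412 mod 2 = 0.
p divides disc, so p ramifies: (p) = P^2 with e=2, f=1, g=1.
Therefore p is ramified.

ramified


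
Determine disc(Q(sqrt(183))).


For K = Q(sqrt(d)) with d squarefree: disc(K) = d if d = 1 mod 4, and disc(K) = 4d if d = 2 or 3 mod 4.
Here d = 183, and d mod 4 = 3.
d = 3 mod 4, not 1 (O_K = Z[sqrt(d)]), so disc(K) = 4d = 4 * (183) = 732

732


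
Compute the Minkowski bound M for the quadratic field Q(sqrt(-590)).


d = -590, d mod 4 = 2, so disc(K) = 4d = -2360; |disc(K)| = 2360
Imaginary quadratic field, so n = 2, s = r2 = 1, r1 = 0
M = (n!/n^n) * (4/pi)^s * sqrt(|disc(K)|) = (2!/2^2) * (4/pi)^1 * sqrt(2360)
= 0.5 * 1.273240 * 48.579831
= 30.9269

30.9269


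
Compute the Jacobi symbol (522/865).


Compute (522/865) via quadratic reciprocity:
  pull out 2: (2/865) = +1  (since 865 mod 8 = 1)
  reciprocity: (261/865) -> +(865/261)
  reduce: (82/261)
  pull out 2: (2/261) = -1  (since 261 mod 8 = 5)
  reciprocity: (41/261) -> +(261/41)
  reduce: (15/41)
  reciprocity: (15/41) -> +(41/15)
  reduce: (11/15)
  reciprocity: (11/15) -> -(15/11)
  reduce: (4/11)
  pull out 2: (2/11) = -1  (since 11 mod 8 = 3)
  pull out 2: (2/11) = -1  (since 11 mod 8 = 3)
  (1/11) = 1
Product of signs = 1

1


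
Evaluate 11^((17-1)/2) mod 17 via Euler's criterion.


p = 17 is prime and the exponent is (p-1)/2 = 8, so by Euler's criterion 11^8 = (11/17) = +1 or -1 mod 17.
Compute by square-and-multiply:
  8 = 8 (binary 1000)
  Repeated squaring mod 17: 11^1 = 11, 11^2 = 2, 11^4 = 4, 11^8 = 16
  11^8 = 16 mod 17
Result 16 = p - 1 = -1 mod 17: 11 is a quadratic non-residue mod 17. As a residue in [0, p-1] the value is 16.
11^8 mod 17 = 16

16


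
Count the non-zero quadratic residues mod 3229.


For prime p, the number of non-zero quadratic residues is (p-1)/2.
= (3229-1)/2
= 1614

1614


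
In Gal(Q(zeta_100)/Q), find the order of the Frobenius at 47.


The Frobenius at p in Gal(Q(zeta_n)/Q) = (Z/nZ)* is the class of p, so its order is ord_100(47), the smallest k >= 1 with 47^k = 1 mod 100.
n = 100 = 2^2 * 5^2, phi(100) = 40; the order divides phi(n).
Divisors of 40: 1, 2, 4, 5, 8, 10, 20, 40
Repeated squaring mod 100: 47^1 = 47, 47^2 = 9, 47^4 = 81, 47^8 = 61, 47^16 = 21, 47^32 = 41
Test divisors in increasing order:
  k=1: 47^1 = 47 mod 100
  k=2: 47^2 = 9 mod 100
  k=4: 47^4 = 81 mod 100
  k=5: 47^5 = 81 * 47 = 7 mod 100
  k=8: 47^8 = 61 mod 100
  k=10: 47^10 = 61 * 9 = 49 mod 100
  k=20: 47^20 = 21 * 81 = 1 mod 100  <- first divisor giving 1
Order = 20

20


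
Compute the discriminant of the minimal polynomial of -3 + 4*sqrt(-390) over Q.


The element -3 + 4*sqrt(-390) has minimal polynomial:
x^2 + 6*x + 6249
Discriminant = (6)^2 - 4*(6249)
= 36 - 24996
= -24960

-24960


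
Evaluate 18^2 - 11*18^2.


x^2 - d*y^2
= 18^2 - 11*18^2
= 324 - 3564
= -3240

-3240


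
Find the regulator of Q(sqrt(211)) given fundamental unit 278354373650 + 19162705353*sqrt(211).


epsilon = 278354373650 + 19162705353*sqrt(211)
= 5.5671e+11
R = ln(5.5671e+11)
= 27.0453

27.0453


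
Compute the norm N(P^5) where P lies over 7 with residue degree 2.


N(P^a) = p^(a*f)
= 7^(5*2)
= 7^10
= 282475249

282475249


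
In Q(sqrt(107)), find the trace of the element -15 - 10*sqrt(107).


Tr(a + b*sqrt(d)) = (a + b*sqrt(d)) + (a - b*sqrt(d)) = 2a
= 2 * (-15)
= -30

-30


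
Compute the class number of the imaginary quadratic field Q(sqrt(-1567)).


K = Q(sqrt(-1567)). d mod 4 = 1, so D = disc(K) = d = -1567
h(K) equals the number of primitive reduced positive-definite forms (a, b, c) = a*x^2 + b*x*y + c*y^2 with b^2 - 4ac = D,
where reduced means |b| <= a <= c, with b >= 0 whenever |b| = a or a = c, and primitive means gcd(a, b, c) = 1.
Reduced forces 3a^2 <= |D| = 1567, so 1 <= a <= 22; b must have the parity of D, and c = (b^2 - D)/(4a) must be an integer >= a.
Enumerate a = 1..22, b in [-a, a]:
  a=1: (1, 1, 392)  [1]
  a=2: (2, -1, 196), (2, 1, 196)  [2]
  a=3: none
  a=4: (4, -1, 98), (4, 1, 98)  [2]
  a=5..6: none
  a=7: (7, -1, 56), (7, 1, 56)  [2]
  a=8: (8, -1, 49), (8, 1, 49)  [2]
  a=9..13: none
  a=14: (14, -13, 31), (14, -1, 28), (14, 1, 28), (14, 13, 31)  [4]
  a=15: none
  a=16: (16, -15, 28), (16, 15, 28)  [2]
  a=17..22: none
Total reduced forms: 1 + 2 + 2 + 2 + 2 + 4 + 2 = 15
h = 15

15


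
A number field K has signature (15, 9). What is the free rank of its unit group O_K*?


By Dirichlet's unit theorem:
rank = r1 + r2 - 1
= 15 + 9 - 1
= 23

23


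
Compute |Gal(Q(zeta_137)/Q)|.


|Gal(Q(zeta_137)/Q)| = phi(137)
= 136

136


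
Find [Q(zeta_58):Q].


The degree equals Euler's totient phi(58).
58 = 2 * 29
phi(58) = 28

28


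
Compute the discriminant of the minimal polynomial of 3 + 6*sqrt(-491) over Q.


The element 3 + 6*sqrt(-491) has minimal polynomial:
x^2 - 6*x + 17685
Discriminant = (-6)^2 - 4*(17685)
= 36 - 70740
= -70704

-70704


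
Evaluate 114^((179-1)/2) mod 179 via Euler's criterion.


p = 179 is prime and the exponent is (p-1)/2 = 89, so by Euler's criterion 114^89 = (114/179) = +1 or -1 mod 179.
Compute by square-and-multiply:
  89 = 64 + 16 + 8 + 1 (binary 1011001)
  Repeated squaring mod 179: 114^1 = 114, 114^2 = 108, 114^4 = 29, 114^8 = 125, 114^16 = 52, 114^32 = 19, 114^64 = 3
  114^89 = 114^64 * 114^16 * 114^8 * 114^1 = 3 * 52 * 125 * 114 mod 179
    3 * 52 = 156 = 156 mod 179
    156 * 125 = 19500 = 168 mod 179
    168 * 114 = 19152 = 178 mod 179
  114^89 = 178 mod 179
Result 178 = p - 1 = -1 mod 179: 114 is a quadratic non-residue mod 179. As a residue in [0, p-1] the value is 178.
114^89 mod 179 = 178

178
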